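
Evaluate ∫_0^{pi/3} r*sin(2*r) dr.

Integrate by parts once (u = r, dv = sin(2*r) dr).
An antiderivative is F(r) = -r*cos(2*r)/2 + sin(2*r)/4.
Then F(pi/3) - F(0) = (sqrt(3)/8 + pi/12) - (0) = sqrt(3)/8 + pi/12.

sqrt(3)/8 + pi/12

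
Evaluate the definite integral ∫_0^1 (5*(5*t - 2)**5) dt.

665/6

Let u = 5*t - 2, so du = 5 dt. When t = 0, u = -2; when t = 1, u = 3.
The integral becomes ∫ u**5 du from -2 to 3, with antiderivative u**6/6.
Back in t: F(t) = (5*t - 2)**6/6.
Then F(1) - F(0) = (243/2) - (32/3) = 665/6.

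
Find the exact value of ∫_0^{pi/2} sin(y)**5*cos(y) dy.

Let u = sin(y), so du = cos(y) dy. When y = 0, u = 0; when y = pi/2, u = 1.
The integral becomes ∫ u**5 du from 0 to 1, with antiderivative u**6/6.
Back in y: F(y) = sin(y)**6/6.
Then F(pi/2) - F(0) = (1/6) - (0) = 1/6.

1/6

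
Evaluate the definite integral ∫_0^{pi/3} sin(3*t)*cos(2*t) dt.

3/10

Use the identity sin(3*t)cos(2*t) = [sin(5*t) + sin(t)]/2.
An antiderivative is F(t) = -cos(t)/2 - cos(5*t)/10.
Then F(pi/3) - F(0) = (-3/10) - (-3/5) = 3/10.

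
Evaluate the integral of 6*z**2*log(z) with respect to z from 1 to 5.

Integrate by parts once (u = ln z, dv = 6*z**2 dz).
An antiderivative is F(z) = 2*z**3*(3*log(z) - 1)/3.
Then F(5) - F(1) = (-250/3 + 250*log(5)) - (-2/3) = -248/3 + 250*log(5).

-248/3 + 250*log(5)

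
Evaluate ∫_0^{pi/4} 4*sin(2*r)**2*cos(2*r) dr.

Let u = sin(2*r), so du = 2*cos(2*r) dr. When r = 0, u = 0; when r = pi/4, u = 1.
The integral becomes 2·∫ u**2 du from 0 to 1, with antiderivative 2*u**3/3.
Back in r: F(r) = 2*sin(2*r)**3/3.
Then F(pi/4) - F(0) = (2/3) - (0) = 2/3.

2/3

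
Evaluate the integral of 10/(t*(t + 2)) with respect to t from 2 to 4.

-5*log(3) + 10*log(2)

Factor the denominator: t**2 + 2*t = (t + 2)t.
Partial fractions: 10/(t*(t + 2)) = -5/(t + 2) + 5/t.
An antiderivative is F(t) = 5*log(t) - 5*log(t + 2).
Then F(4) - F(2) = (-5*log(3) + 5*log(2)) - (-log(32)) = -5*log(3) + 10*log(2).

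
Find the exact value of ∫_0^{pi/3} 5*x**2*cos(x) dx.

-5*sqrt(3) + 5*sqrt(3)*pi**2/18 + 5*pi/3

Integrate by parts twice (u = x^2, dv = 5*cos(x) dx).
An antiderivative is F(x) = 5*x**2*sin(x) + 10*x*cos(x) - 10*sin(x).
Then F(pi/3) - F(0) = (-5*sqrt(3) + 5*sqrt(3)*pi**2/18 + 5*pi/3) - (0) = -5*sqrt(3) + 5*sqrt(3)*pi**2/18 + 5*pi/3.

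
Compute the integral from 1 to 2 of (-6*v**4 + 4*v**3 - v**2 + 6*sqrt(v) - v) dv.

-901/30 + 8*sqrt(2)

By the power rule, an antiderivative is F(v) = -6*v**5/5 + v**4 + 4*v**(3/2) - v**3/3 - v**2/2.
Then F(2) - F(1) = (-406/15 + 8*sqrt(2)) - (89/30) = -901/30 + 8*sqrt(2).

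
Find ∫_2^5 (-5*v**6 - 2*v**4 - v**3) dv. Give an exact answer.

-7994223/140

By the power rule, an antiderivative is F(v) = -5*v**7/7 - 2*v**5/5 - v**4/4.
Then F(5) - F(2) = (-1601875/28) - (-3788/35) = -7994223/140.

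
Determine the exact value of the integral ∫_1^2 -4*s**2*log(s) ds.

28/9 - 32*log(2)/3

Integrate by parts once (u = ln s, dv = -4*s**2 ds).
An antiderivative is F(s) = -4*s**3*(3*log(s) - 1)/9.
Then F(2) - F(1) = (32/9 - 32*log(2)/3) - (4/9) = 28/9 - 32*log(2)/3.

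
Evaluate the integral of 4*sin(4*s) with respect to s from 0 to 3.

1 - cos(12)

Let u = 4*s, so du = 4 ds. When s = 0, u = 0; when s = 3, u = 12.
The integral becomes ∫ sin(u) du from 0 to 12, with antiderivative -cos(u).
Back in s: F(s) = -cos(4*s).
Then F(3) - F(0) = (-cos(12)) - (-1) = 1 - cos(12).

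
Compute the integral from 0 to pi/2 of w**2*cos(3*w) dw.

2/27 - pi**2/12

Integrate by parts twice (u = w^2, dv = cos(3*w) dw).
An antiderivative is F(w) = w**2*sin(3*w)/3 + 2*w*cos(3*w)/9 - 2*sin(3*w)/27.
Then F(pi/2) - F(0) = (2/27 - pi**2/12) - (0) = 2/27 - pi**2/12.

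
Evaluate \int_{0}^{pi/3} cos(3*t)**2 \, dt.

Use the identity cos^2(3*t) = (1 + cos(6*t))/2.
An antiderivative is F(t) = t/2 + sin(6*t)/12.
Then F(pi/3) - F(0) = (pi/6) - (0) = pi/6.

pi/6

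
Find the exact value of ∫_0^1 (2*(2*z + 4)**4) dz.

6752/5

Let u = 2*z + 4, so du = 2 dz. When z = 0, u = 4; when z = 1, u = 6.
The integral becomes ∫ u**4 du from 4 to 6, with antiderivative u**5/5.
Back in z: F(z) = (2*z + 4)**5/5.
Then F(1) - F(0) = (7776/5) - (1024/5) = 6752/5.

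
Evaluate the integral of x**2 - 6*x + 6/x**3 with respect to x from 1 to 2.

-53/12

By the power rule, an antiderivative is F(x) = x**3/3 - 3*x**2 - 3/x**2.
Then F(2) - F(1) = (-121/12) - (-17/3) = -53/12.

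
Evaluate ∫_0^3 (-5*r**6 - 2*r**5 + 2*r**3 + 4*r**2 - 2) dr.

-24285/14

By the power rule, an antiderivative is F(r) = -5*r**7/7 - r**6/3 + r**4/2 + 4*r**3/3 - 2*r.
Then F(3) - F(0) = (-24285/14) - (0) = -24285/14.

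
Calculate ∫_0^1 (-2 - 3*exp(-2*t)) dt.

-7/2 + 3*exp(-2)/2

An antiderivative is F(t) = -2*t + 3*exp(-2*t)/2.
Then F(1) - F(0) = (-2 + 3*exp(-2)/2) - (3/2) = -7/2 + 3*exp(-2)/2.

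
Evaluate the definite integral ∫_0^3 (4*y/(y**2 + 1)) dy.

log(100)

Let u = y**2 + 1, so du = 2*y dy. When y = 0, u = 1; when y = 3, u = 10.
The integral becomes 2·∫ 1/u du from 1 to 10, with antiderivative 2*log(u).
Back in y: F(y) = 2*log(y**2 + 1).
Then F(3) - F(0) = (log(100)) - (0) = log(100).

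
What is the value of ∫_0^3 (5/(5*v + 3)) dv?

log(6)

Let u = 5*v + 3, so du = 5 dv. When v = 0, u = 3; when v = 3, u = 18.
The integral becomes ∫ 1/u du from 3 to 18, with antiderivative log(u).
Back in v: F(v) = log(5*v + 3).
Then F(3) - F(0) = (log(18)) - (log(3)) = log(6).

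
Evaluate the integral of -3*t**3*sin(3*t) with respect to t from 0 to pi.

Integrate by parts 3 times (u = t^3, dv = -3*sin(3*t) dt).
An antiderivative is F(t) = t**3*cos(3*t) - t**2*sin(3*t) - 2*t*cos(3*t)/3 + 2*sin(3*t)/9.
Then F(pi) - F(0) = (pi*(2/3 - pi**2)) - (0) = pi*(2/3 - pi**2).

pi*(2/3 - pi**2)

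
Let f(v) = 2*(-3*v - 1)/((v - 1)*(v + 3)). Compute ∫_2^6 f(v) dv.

-8*log(3) + 2*log(5)

Factor the denominator: v**2 + 2*v - 3 = (v + 3)(v - 1).
Partial fractions: 2*(-3*v - 1)/((v - 1)*(v + 3)) = -4/(v + 3) - 2/(v - 1).
An antiderivative is F(v) = -2*log(v - 1) - 4*log(v + 3).
Then F(6) - F(2) = (-8*log(3) - 2*log(5)) - (-4*log(5)) = -8*log(3) + 2*log(5).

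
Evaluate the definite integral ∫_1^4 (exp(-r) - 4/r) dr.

-8*log(2) - exp(-4) + exp(-1)

An antiderivative is F(r) = -4*log(r) - exp(-r).
Then F(4) - F(1) = (-8*log(2) - exp(-4)) - (-exp(-1)) = -8*log(2) - exp(-4) + exp(-1).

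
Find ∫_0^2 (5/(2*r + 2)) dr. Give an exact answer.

5*log(3)/2

An antiderivative is F(r) = 5*log(2*r + 2)/2.
Then F(2) - F(0) = (5*log(6)/2) - (5*log(2)/2) = 5*log(3)/2.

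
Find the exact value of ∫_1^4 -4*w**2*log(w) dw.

Integrate by parts once (u = ln w, dv = -4*w**2 dw).
An antiderivative is F(w) = -4*w**3*(3*log(w) - 1)/9.
Then F(4) - F(1) = (256/9 - 512*log(2)/3) - (4/9) = 28 - 512*log(2)/3.

28 - 512*log(2)/3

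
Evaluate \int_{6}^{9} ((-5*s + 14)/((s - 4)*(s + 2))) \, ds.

-4*log(11) - log(5) + 13*log(2)

Factor the denominator: s**2 - 2*s - 8 = (s + 2)(s - 4).
Partial fractions: (-5*s + 14)/((s - 4)*(s + 2)) = -4/(s + 2) - 1/(s - 4).
An antiderivative is F(s) = -log(s - 4) - 4*log(s + 2).
Then F(9) - F(6) = (-4*log(11) - log(5)) - (-13*log(2)) = -4*log(11) - log(5) + 13*log(2).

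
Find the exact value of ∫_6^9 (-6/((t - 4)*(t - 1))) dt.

Factor the denominator: t**2 - 5*t + 4 = (t - 1)(t - 4).
Partial fractions: -6/((t - 4)*(t - 1)) = 2/(t - 1) - 2/(t - 4).
An antiderivative is F(t) = -2*log(t - 4) + 2*log(t - 1).
Then F(9) - F(6) = (log(64/25)) - (log(25/4)) = -4*log(5) + 8*log(2).

-4*log(5) + 8*log(2)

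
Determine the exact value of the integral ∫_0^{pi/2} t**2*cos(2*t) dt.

-pi/4

Integrate by parts twice (u = t^2, dv = cos(2*t) dt).
An antiderivative is F(t) = t**2*sin(2*t)/2 + t*cos(2*t)/2 - sin(2*t)/4.
Then F(pi/2) - F(0) = (-pi/4) - (0) = -pi/4.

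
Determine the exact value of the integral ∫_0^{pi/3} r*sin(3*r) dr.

pi/9

Integrate by parts once (u = r, dv = sin(3*r) dr).
An antiderivative is F(r) = -r*cos(3*r)/3 + sin(3*r)/9.
Then F(pi/3) - F(0) = (pi/9) - (0) = pi/9.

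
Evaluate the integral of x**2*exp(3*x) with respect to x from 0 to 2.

-2/27 + 26*exp(6)/27

Integrate by parts twice (u = x^2, dv = exp(3*x) dx).
An antiderivative is F(x) = (9*x**2 - 6*x + 2)*exp(3*x)/27.
Then F(2) - F(0) = (26*exp(6)/27) - (2/27) = -2/27 + 26*exp(6)/27.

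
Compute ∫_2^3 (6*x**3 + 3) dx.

201/2

By the power rule, an antiderivative is F(x) = 3*x**4/2 + 3*x.
Then F(3) - F(2) = (261/2) - (30) = 201/2.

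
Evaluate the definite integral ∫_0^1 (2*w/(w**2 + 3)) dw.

log(4/3)

Let u = w**2 + 3, so du = 2*w dw. When w = 0, u = 3; when w = 1, u = 4.
The integral becomes ∫ 1/u du from 3 to 4, with antiderivative log(u).
Back in w: F(w) = log(w**2 + 3).
Then F(1) - F(0) = (log(4)) - (log(3)) = log(4/3).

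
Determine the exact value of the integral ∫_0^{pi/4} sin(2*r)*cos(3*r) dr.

-2/5 + 3*sqrt(2)/10

Use the identity sin(2*r)cos(3*r) = [sin(5*r) + sin(-r)]/2.
An antiderivative is F(r) = cos(r)/2 - cos(5*r)/10.
Then F(pi/4) - F(0) = (3*sqrt(2)/10) - (2/5) = -2/5 + 3*sqrt(2)/10.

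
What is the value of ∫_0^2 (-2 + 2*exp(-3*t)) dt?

An antiderivative is F(t) = -2*t - 2*exp(-3*t)/3.
Then F(2) - F(0) = (-4 - 2*exp(-6)/3) - (-2/3) = -10/3 - 2*exp(-6)/3.

-10/3 - 2*exp(-6)/3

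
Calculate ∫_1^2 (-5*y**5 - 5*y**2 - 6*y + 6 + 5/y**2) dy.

-194/3

By the power rule, an antiderivative is F(y) = -5*y**6/6 - 5*y**3/3 - 3*y**2 + 6*y - 5/y.
Then F(2) - F(1) = (-415/6) - (-9/2) = -194/3.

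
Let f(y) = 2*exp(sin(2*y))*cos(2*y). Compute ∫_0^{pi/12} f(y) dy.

Let u = sin(2*y), so du = 2*cos(2*y) dy. When y = 0, u = 0; when y = pi/12, u = 1/2.
The integral becomes ∫ exp(u) du from 0 to 1/2, with antiderivative exp(u).
Back in y: F(y) = exp(sin(2*y)).
Then F(pi/12) - F(0) = (exp(1/2)) - (1) = -1 + exp(1/2).

-1 + exp(1/2)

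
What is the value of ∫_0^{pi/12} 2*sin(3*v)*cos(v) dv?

Use the identity sin(3*v)cos(v) = [sin(4*v) + sin(2*v)]/2.
An antiderivative is F(v) = -cos(2*v)/2 - cos(4*v)/4.
Then F(pi/12) - F(0) = (-sqrt(3)/4 - 1/8) - (-3/4) = 5/8 - sqrt(3)/4.

5/8 - sqrt(3)/4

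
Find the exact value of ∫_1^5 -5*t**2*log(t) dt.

Integrate by parts once (u = ln t, dv = -5*t**2 dt).
An antiderivative is F(t) = -5*t**3*(3*log(t) - 1)/9.
Then F(5) - F(1) = (625/9 - 625*log(5)/3) - (5/9) = 620/9 - 625*log(5)/3.

620/9 - 625*log(5)/3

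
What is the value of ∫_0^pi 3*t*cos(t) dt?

Integrate by parts once (u = t, dv = 3*cos(t) dt).
An antiderivative is F(t) = 3*t*sin(t) + 3*cos(t).
Then F(pi) - F(0) = (-3) - (3) = -6.

-6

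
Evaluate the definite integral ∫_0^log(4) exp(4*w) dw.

Let u = exp(w), so du = exp(w) dw. When w = 0, u = 1; when w = log(4), u = 4.
The integral becomes ∫ u**3 du from 1 to 4, with antiderivative u**4/4.
Back in w: F(w) = exp(4*w)/4.
Then F(log(4)) - F(0) = (64) - (1/4) = 255/4.

255/4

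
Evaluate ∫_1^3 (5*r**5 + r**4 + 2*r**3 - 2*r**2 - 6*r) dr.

By the power rule, an antiderivative is F(r) = 5*r**6/6 + r**5/5 + r**4/2 - 2*r**3/3 - 3*r**2.
Then F(3) - F(1) = (3258/5) - (-32/15) = 9806/15.

9806/15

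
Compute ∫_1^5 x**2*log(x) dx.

-124/9 + 125*log(5)/3

Integrate by parts once (u = ln x, dv = x**2 dx).
An antiderivative is F(x) = x**3*(3*log(x) - 1)/9.
Then F(5) - F(1) = (-125/9 + 125*log(5)/3) - (-1/9) = -124/9 + 125*log(5)/3.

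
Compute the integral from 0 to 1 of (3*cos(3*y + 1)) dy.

-sin(1) + sin(4)

Let u = 3*y + 1, so du = 3 dy. When y = 0, u = 1; when y = 1, u = 4.
The integral becomes ∫ cos(u) du from 1 to 4, with antiderivative sin(u).
Back in y: F(y) = sin(3*y + 1).
Then F(1) - F(0) = (sin(4)) - (sin(1)) = -sin(1) + sin(4).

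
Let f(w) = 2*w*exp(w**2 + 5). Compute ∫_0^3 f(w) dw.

Let u = w**2 + 5, so du = 2*w dw. When w = 0, u = 5; when w = 3, u = 14.
The integral becomes ∫ exp(u) du from 5 to 14, with antiderivative exp(u).
Back in w: F(w) = exp(w**2 + 5).
Then F(3) - F(0) = (exp(14)) - (exp(5)) = -exp(5) + exp(14).

-exp(5) + exp(14)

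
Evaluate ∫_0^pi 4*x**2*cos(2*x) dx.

2*pi

Integrate by parts twice (u = x^2, dv = 4*cos(2*x) dx).
An antiderivative is F(x) = 2*x**2*sin(2*x) + 2*x*cos(2*x) - sin(2*x).
Then F(pi) - F(0) = (2*pi) - (0) = 2*pi.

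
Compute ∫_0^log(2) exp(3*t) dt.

7/3

Let u = exp(t), so du = exp(t) dt. When t = 0, u = 1; when t = log(2), u = 2.
The integral becomes ∫ u**2 du from 1 to 2, with antiderivative u**3/3.
Back in t: F(t) = exp(3*t)/3.
Then F(log(2)) - F(0) = (8/3) - (1/3) = 7/3.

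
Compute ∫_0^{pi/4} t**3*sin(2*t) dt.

-3/8 + 3*pi**2/64

Integrate by parts 3 times (u = t^3, dv = sin(2*t) dt).
An antiderivative is F(t) = -t**3*cos(2*t)/2 + 3*t**2*sin(2*t)/4 + 3*t*cos(2*t)/4 - 3*sin(2*t)/8.
Then F(pi/4) - F(0) = (-3/8 + 3*pi**2/64) - (0) = -3/8 + 3*pi**2/64.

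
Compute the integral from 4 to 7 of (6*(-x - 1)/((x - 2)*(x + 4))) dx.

-3*log(11) - 3*log(5) + 12*log(2)

Factor the denominator: x**2 + 2*x - 8 = (x + 4)(x - 2).
Partial fractions: 6*(-x - 1)/((x - 2)*(x + 4)) = -3/(x + 4) - 3/(x - 2).
An antiderivative is F(x) = -3*log(x - 2) - 3*log(x + 4).
Then F(7) - F(4) = (-3*log(11) - 3*log(5)) - (-12*log(2)) = -3*log(11) - 3*log(5) + 12*log(2).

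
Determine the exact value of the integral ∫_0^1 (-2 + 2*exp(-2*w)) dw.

An antiderivative is F(w) = -2*w - exp(-2*w).
Then F(1) - F(0) = (-2 - exp(-2)) - (-1) = -1 - exp(-2).

-1 - exp(-2)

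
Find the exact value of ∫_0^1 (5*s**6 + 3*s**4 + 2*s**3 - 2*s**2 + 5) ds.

By the power rule, an antiderivative is F(s) = 5*s**7/7 + 3*s**5/5 + s**4/2 - 2*s**3/3 + 5*s.
Then F(1) - F(0) = (1291/210) - (0) = 1291/210.

1291/210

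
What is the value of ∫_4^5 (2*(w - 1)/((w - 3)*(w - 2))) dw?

log(64/9)

Factor the denominator: w**2 - 5*w + 6 = (w - 2)(w - 3).
Partial fractions: 2*(w - 1)/((w - 3)*(w - 2)) = -2/(w - 2) + 4/(w - 3).
An antiderivative is F(w) = 4*log(w - 3) - 2*log(w - 2).
Then F(5) - F(4) = (log(16/9)) - (-log(4)) = log(64/9).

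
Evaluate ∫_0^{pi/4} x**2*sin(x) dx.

Integrate by parts twice (u = x^2, dv = sin(x) dx).
An antiderivative is F(x) = -x**2*cos(x) + 2*x*sin(x) + 2*cos(x).
Then F(pi/4) - F(0) = (sqrt(2)*(-pi**2 + 8*pi + 32)/32) - (2) = -2 - sqrt(2)*pi**2/32 + sqrt(2)*pi/4 + sqrt(2).

-2 - sqrt(2)*pi**2/32 + sqrt(2)*pi/4 + sqrt(2)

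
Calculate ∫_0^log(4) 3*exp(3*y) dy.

Let u = exp(y), so du = exp(y) dy. When y = 0, u = 1; when y = log(4), u = 4.
The integral becomes 3·∫ u**2 du from 1 to 4, with antiderivative u**3.
Back in y: F(y) = exp(3*y).
Then F(log(4)) - F(0) = (64) - (1) = 63.

63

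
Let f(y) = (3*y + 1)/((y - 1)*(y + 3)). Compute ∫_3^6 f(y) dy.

log(45/8)

Factor the denominator: y**2 + 2*y - 3 = (y + 3)(y - 1).
Partial fractions: (3*y + 1)/((y - 1)*(y + 3)) = 2/(y + 3) + 1/(y - 1).
An antiderivative is F(y) = log(y - 1) + 2*log(y + 3).
Then F(6) - F(3) = (log(5) + 4*log(3)) - (log(72)) = log(45/8).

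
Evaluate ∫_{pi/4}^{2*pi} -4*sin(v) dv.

4 - 2*sqrt(2)

An antiderivative is F(v) = 4*cos(v).
Then F(2*pi) - F(pi/4) = (4) - (2*sqrt(2)) = 4 - 2*sqrt(2).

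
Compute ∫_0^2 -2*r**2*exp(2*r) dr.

Integrate by parts twice (u = r^2, dv = -2*exp(2*r) dr).
An antiderivative is F(r) = (-2*r**2 + 2*r - 1)*exp(2*r)/2.
Then F(2) - F(0) = (-5*exp(4)/2) - (-1/2) = 1/2 - 5*exp(4)/2.

1/2 - 5*exp(4)/2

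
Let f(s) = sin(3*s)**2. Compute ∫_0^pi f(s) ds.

pi/2

Use the identity sin^2(3*s) = (1 - cos(6*s))/2.
An antiderivative is F(s) = s/2 - sin(6*s)/12.
Then F(pi) - F(0) = (pi/2) - (0) = pi/2.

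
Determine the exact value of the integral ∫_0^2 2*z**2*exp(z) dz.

Integrate by parts twice (u = z^2, dv = 2*exp(z) dz).
An antiderivative is F(z) = (2*z**2 - 4*z + 4)*exp(z).
Then F(2) - F(0) = (4*exp(2)) - (4) = -4 + 4*exp(2).

-4 + 4*exp(2)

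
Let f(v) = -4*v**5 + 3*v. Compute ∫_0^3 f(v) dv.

-945/2

By the power rule, an antiderivative is F(v) = -2*v**6/3 + 3*v**2/2.
Then F(3) - F(0) = (-945/2) - (0) = -945/2.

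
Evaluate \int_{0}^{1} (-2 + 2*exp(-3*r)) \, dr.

-4/3 - 2*exp(-3)/3

An antiderivative is F(r) = -2*r - 2*exp(-3*r)/3.
Then F(1) - F(0) = (-2 - 2*exp(-3)/3) - (-2/3) = -4/3 - 2*exp(-3)/3.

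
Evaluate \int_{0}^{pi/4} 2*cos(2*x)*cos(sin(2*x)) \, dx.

sin(1)

Let u = sin(2*x), so du = 2*cos(2*x) dx. When x = 0, u = 0; when x = pi/4, u = 1.
The integral becomes ∫ cos(u) du from 0 to 1, with antiderivative sin(u).
Back in x: F(x) = sin(sin(2*x)).
Then F(pi/4) - F(0) = (sin(1)) - (0) = sin(1).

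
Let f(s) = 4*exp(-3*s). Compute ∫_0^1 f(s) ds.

4/3 - 4*exp(-3)/3

An antiderivative is F(s) = -4*exp(-3*s)/3.
Then F(1) - F(0) = (-4*exp(-3)/3) - (-4/3) = 4/3 - 4*exp(-3)/3.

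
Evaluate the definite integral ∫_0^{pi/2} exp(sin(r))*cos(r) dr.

-1 + E

Let u = sin(r), so du = cos(r) dr. When r = 0, u = 0; when r = pi/2, u = 1.
The integral becomes ∫ exp(u) du from 0 to 1, with antiderivative exp(u).
Back in r: F(r) = exp(sin(r)).
Then F(pi/2) - F(0) = (E) - (1) = -1 + E.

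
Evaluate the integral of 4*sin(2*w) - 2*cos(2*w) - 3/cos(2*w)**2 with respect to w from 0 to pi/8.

1/2 - 3*sqrt(2)/2

An antiderivative is F(w) = -sin(2*w) - 2*cos(2*w) - 3*tan(2*w)/2.
Then F(pi/8) - F(0) = (-3*sqrt(2)/2 - 3/2) - (-2) = 1/2 - 3*sqrt(2)/2.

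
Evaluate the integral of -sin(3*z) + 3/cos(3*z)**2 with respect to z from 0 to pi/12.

sqrt(2)/6 + 2/3

An antiderivative is F(z) = cos(3*z)/3 + tan(3*z).
Then F(pi/12) - F(0) = (sqrt(2)/6 + 1) - (1/3) = sqrt(2)/6 + 2/3.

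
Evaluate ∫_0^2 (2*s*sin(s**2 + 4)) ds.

Let u = s**2 + 4, so du = 2*s ds. When s = 0, u = 4; when s = 2, u = 8.
The integral becomes ∫ sin(u) du from 4 to 8, with antiderivative -cos(u).
Back in s: F(s) = -cos(s**2 + 4).
Then F(2) - F(0) = (-cos(8)) - (-cos(4)) = cos(4) - cos(8).

cos(4) - cos(8)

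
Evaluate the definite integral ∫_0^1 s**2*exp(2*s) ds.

Integrate by parts twice (u = s^2, dv = exp(2*s) ds).
An antiderivative is F(s) = (2*s**2 - 2*s + 1)*exp(2*s)/4.
Then F(1) - F(0) = (exp(2)/4) - (1/4) = -1/4 + exp(2)/4.

-1/4 + exp(2)/4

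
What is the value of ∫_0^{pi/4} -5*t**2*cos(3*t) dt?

Integrate by parts twice (u = t^2, dv = -5*cos(3*t) dt).
An antiderivative is F(t) = -5*t**2*sin(3*t)/3 - 10*t*cos(3*t)/9 + 10*sin(3*t)/27.
Then F(pi/4) - F(0) = (5*sqrt(2)*(-9*pi**2 + 32 + 24*pi)/864) - (0) = 5*sqrt(2)*(-9*pi**2 + 32 + 24*pi)/864.

5*sqrt(2)*(-9*pi**2 + 32 + 24*pi)/864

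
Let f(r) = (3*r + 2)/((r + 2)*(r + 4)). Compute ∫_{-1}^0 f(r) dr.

Factor the denominator: r**2 + 6*r + 8 = (r + 4)(r + 2).
Partial fractions: (3*r + 2)/((r + 2)*(r + 4)) = 5/(r + 4) - 2/(r + 2).
An antiderivative is F(r) = -2*log(r + 2) + 5*log(r + 4).
Then F(0) - F(-1) = (8*log(2)) - (5*log(3)) = -5*log(3) + 8*log(2).

-5*log(3) + 8*log(2)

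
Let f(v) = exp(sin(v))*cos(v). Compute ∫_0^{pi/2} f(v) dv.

-1 + E

Let u = sin(v), so du = cos(v) dv. When v = 0, u = 0; when v = pi/2, u = 1.
The integral becomes ∫ exp(u) du from 0 to 1, with antiderivative exp(u).
Back in v: F(v) = exp(sin(v)).
Then F(pi/2) - F(0) = (E) - (1) = -1 + E.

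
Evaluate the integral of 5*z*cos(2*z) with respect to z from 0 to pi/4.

-5/4 + 5*pi/8

Integrate by parts once (u = z, dv = 5*cos(2*z) dz).
An antiderivative is F(z) = 5*z*sin(2*z)/2 + 5*cos(2*z)/4.
Then F(pi/4) - F(0) = (5*pi/8) - (5/4) = -5/4 + 5*pi/8.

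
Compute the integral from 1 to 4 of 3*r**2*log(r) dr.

-21 + 128*log(2)

Integrate by parts once (u = ln r, dv = 3*r**2 dr).
An antiderivative is F(r) = r**3*(3*log(r) - 1)/3.
Then F(4) - F(1) = (-64/3 + 128*log(2)) - (-1/3) = -21 + 128*log(2).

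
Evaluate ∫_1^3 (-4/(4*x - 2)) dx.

-log(5)

An antiderivative is F(x) = -log(4*x - 2).
Then F(3) - F(1) = (-log(10)) - (-log(2)) = -log(5).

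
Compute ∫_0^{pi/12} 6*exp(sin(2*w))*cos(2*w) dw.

-3 + 3*exp(1/2)

Let u = sin(2*w), so du = 2*cos(2*w) dw. When w = 0, u = 0; when w = pi/12, u = 1/2.
The integral becomes 3·∫ exp(u) du from 0 to 1/2, with antiderivative 3*exp(u).
Back in w: F(w) = 3*exp(sin(2*w)).
Then F(pi/12) - F(0) = (3*exp(1/2)) - (3) = -3 + 3*exp(1/2).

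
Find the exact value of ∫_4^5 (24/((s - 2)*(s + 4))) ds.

-4*log(3) + 8*log(2)

Factor the denominator: s**2 + 2*s - 8 = (s + 4)(s - 2).
Partial fractions: 24/((s - 2)*(s + 4)) = -4/(s + 4) + 4/(s - 2).
An antiderivative is F(s) = 4*log(s - 2) - 4*log(s + 4).
Then F(5) - F(4) = (-log(81)) - (-8*log(2)) = -4*log(3) + 8*log(2).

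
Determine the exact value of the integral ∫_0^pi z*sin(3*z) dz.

Integrate by parts once (u = z, dv = sin(3*z) dz).
An antiderivative is F(z) = -z*cos(3*z)/3 + sin(3*z)/9.
Then F(pi) - F(0) = (pi/3) - (0) = pi/3.

pi/3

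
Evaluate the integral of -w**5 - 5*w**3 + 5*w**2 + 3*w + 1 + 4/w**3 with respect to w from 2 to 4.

-20599/24

By the power rule, an antiderivative is F(w) = -w**6/6 - 5*w**4/4 + 5*w**3/3 + 3*w**2/2 + w - 2/w**2.
Then F(4) - F(2) = (-6945/8) - (-59/6) = -20599/24.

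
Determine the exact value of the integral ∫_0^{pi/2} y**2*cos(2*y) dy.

-pi/4

Integrate by parts twice (u = y^2, dv = cos(2*y) dy).
An antiderivative is F(y) = y**2*sin(2*y)/2 + y*cos(2*y)/2 - sin(2*y)/4.
Then F(pi/2) - F(0) = (-pi/4) - (0) = -pi/4.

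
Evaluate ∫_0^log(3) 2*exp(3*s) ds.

Let u = exp(s), so du = exp(s) ds. When s = 0, u = 1; when s = log(3), u = 3.
The integral becomes 2·∫ u**2 du from 1 to 3, with antiderivative 2*u**3/3.
Back in s: F(s) = 2*exp(3*s)/3.
Then F(log(3)) - F(0) = (18) - (2/3) = 52/3.

52/3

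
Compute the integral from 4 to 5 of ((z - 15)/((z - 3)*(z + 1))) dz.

Factor the denominator: z**2 - 2*z - 3 = (z + 1)(z - 3).
Partial fractions: (z - 15)/((z - 3)*(z + 1)) = 4/(z + 1) - 3/(z - 3).
An antiderivative is F(z) = -3*log(z - 3) + 4*log(z + 1).
Then F(5) - F(4) = (log(2) + 4*log(3)) - (4*log(5)) = -4*log(5) + log(2) + 4*log(3).

-4*log(5) + log(2) + 4*log(3)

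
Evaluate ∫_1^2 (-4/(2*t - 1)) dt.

An antiderivative is F(t) = -2*log(2*t - 1).
Then F(2) - F(1) = (-log(9)) - (0) = -log(9).

-log(9)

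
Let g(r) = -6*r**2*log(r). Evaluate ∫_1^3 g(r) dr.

Integrate by parts once (u = ln r, dv = -6*r**2 dr).
An antiderivative is F(r) = -2*r**3*(3*log(r) - 1)/3.
Then F(3) - F(1) = (18 - 54*log(3)) - (2/3) = 52/3 - 54*log(3).

52/3 - 54*log(3)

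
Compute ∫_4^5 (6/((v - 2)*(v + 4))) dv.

log(4/3)

Factor the denominator: v**2 + 2*v - 8 = (v + 4)(v - 2).
Partial fractions: 6/((v - 2)*(v + 4)) = -1/(v + 4) + 1/(v - 2).
An antiderivative is F(v) = log(v - 2) - log(v + 4).
Then F(5) - F(4) = (-log(3)) - (-log(4)) = log(4/3).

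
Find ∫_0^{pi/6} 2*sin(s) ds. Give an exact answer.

2 - sqrt(3)

An antiderivative is F(s) = -2*cos(s).
Then F(pi/6) - F(0) = (-sqrt(3)) - (-2) = 2 - sqrt(3).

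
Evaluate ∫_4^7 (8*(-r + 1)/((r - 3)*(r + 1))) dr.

-20*log(2) + 4*log(5)

Factor the denominator: r**2 - 2*r - 3 = (r + 1)(r - 3).
Partial fractions: 8*(-r + 1)/((r - 3)*(r + 1)) = -4/(r + 1) - 4/(r - 3).
An antiderivative is F(r) = -4*log(r - 3) - 4*log(r + 1).
Then F(7) - F(4) = (-20*log(2)) - (-4*log(5)) = -20*log(2) + 4*log(5).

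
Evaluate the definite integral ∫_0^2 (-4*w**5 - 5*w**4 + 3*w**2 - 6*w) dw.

-236/3

By the power rule, an antiderivative is F(w) = -2*w**6/3 - w**5 + w**3 - 3*w**2.
Then F(2) - F(0) = (-236/3) - (0) = -236/3.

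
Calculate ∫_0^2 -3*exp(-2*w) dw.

An antiderivative is F(w) = 3*exp(-2*w)/2.
Then F(2) - F(0) = (3*exp(-4)/2) - (3/2) = -3/2 + 3*exp(-4)/2.

-3/2 + 3*exp(-4)/2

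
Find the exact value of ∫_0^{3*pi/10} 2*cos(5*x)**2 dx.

Use the identity cos^2(5*x) = (1 + cos(10*x))/2.
An antiderivative is F(x) = x + sin(10*x)/10.
Then F(3*pi/10) - F(0) = (3*pi/10) - (0) = 3*pi/10.

3*pi/10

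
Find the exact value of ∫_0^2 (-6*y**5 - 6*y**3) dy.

By the power rule, an antiderivative is F(y) = -y**6 - 3*y**4/2.
Then F(2) - F(0) = (-88) - (0) = -88.

-88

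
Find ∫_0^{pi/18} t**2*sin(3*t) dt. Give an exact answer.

-2/27 - sqrt(3)*pi**2/1944 + pi/162 + sqrt(3)/27

Integrate by parts twice (u = t^2, dv = sin(3*t) dt).
An antiderivative is F(t) = -t**2*cos(3*t)/3 + 2*t*sin(3*t)/9 + 2*cos(3*t)/27.
Then F(pi/18) - F(0) = (-sqrt(3)*pi**2/1944 + pi/162 + sqrt(3)/27) - (2/27) = -2/27 - sqrt(3)*pi**2/1944 + pi/162 + sqrt(3)/27.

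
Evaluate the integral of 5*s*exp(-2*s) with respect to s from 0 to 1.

5/4 - 15*exp(-2)/4

Integrate by parts once (u = s, dv = 5*exp(-2*s) ds).
An antiderivative is F(s) = (-10*s - 5)*exp(-2*s)/4.
Then F(1) - F(0) = (-15*exp(-2)/4) - (-5/4) = 5/4 - 15*exp(-2)/4.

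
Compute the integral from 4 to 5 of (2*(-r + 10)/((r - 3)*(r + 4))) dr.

-8*log(3) + 14*log(2)

Factor the denominator: r**2 + r - 12 = (r + 4)(r - 3).
Partial fractions: 2*(-r + 10)/((r - 3)*(r + 4)) = -4/(r + 4) + 2/(r - 3).
An antiderivative is F(r) = 2*log(r - 3) - 4*log(r + 4).
Then F(5) - F(4) = (-8*log(3) + 2*log(2)) - (-12*log(2)) = -8*log(3) + 14*log(2).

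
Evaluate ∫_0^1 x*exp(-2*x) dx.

Integrate by parts once (u = x, dv = exp(-2*x) dx).
An antiderivative is F(x) = (-2*x - 1)*exp(-2*x)/4.
Then F(1) - F(0) = (-3*exp(-2)/4) - (-1/4) = (-3 + exp(2))*exp(-2)/4.

(-3 + exp(2))*exp(-2)/4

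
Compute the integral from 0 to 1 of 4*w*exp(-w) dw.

Integrate by parts once (u = w, dv = 4*exp(-w) dw).
An antiderivative is F(w) = (-4*w - 4)*exp(-w).
Then F(1) - F(0) = (-8*exp(-1)) - (-4) = 4 - 8*exp(-1).

4 - 8*exp(-1)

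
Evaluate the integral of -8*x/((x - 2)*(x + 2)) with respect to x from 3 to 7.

Factor the denominator: x**2 - 4 = (x + 2)(x - 2).
Partial fractions: -8*x/((x - 2)*(x + 2)) = -4/(x + 2) - 4/(x - 2).
An antiderivative is F(x) = -4*log(x - 2) - 4*log(x + 2).
Then F(7) - F(3) = (-8*log(3) - 4*log(5)) - (-4*log(5)) = -8*log(3).

-8*log(3)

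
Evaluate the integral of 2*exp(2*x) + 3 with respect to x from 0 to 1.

2 + exp(2)

An antiderivative is F(x) = exp(2*x) + 3*x.
Then F(1) - F(0) = (3 + exp(2)) - (1) = 2 + exp(2).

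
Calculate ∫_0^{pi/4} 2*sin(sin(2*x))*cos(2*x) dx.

Let u = sin(2*x), so du = 2*cos(2*x) dx. When x = 0, u = 0; when x = pi/4, u = 1.
The integral becomes ∫ sin(u) du from 0 to 1, with antiderivative -cos(u).
Back in x: F(x) = -cos(sin(2*x)).
Then F(pi/4) - F(0) = (-cos(1)) - (-1) = 1 - cos(1).

1 - cos(1)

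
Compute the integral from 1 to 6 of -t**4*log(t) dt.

Integrate by parts once (u = ln t, dv = -t**4 dt).
An antiderivative is F(t) = -t**5*(5*log(t) - 1)/25.
Then F(6) - F(1) = (7776/25 - 7776*log(6)/5) - (1/25) = 311 - 7776*log(6)/5.

311 - 7776*log(6)/5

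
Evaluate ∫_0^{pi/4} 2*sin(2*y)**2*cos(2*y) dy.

Let u = sin(2*y), so du = 2*cos(2*y) dy. When y = 0, u = 0; when y = pi/4, u = 1.
The integral becomes ∫ u**2 du from 0 to 1, with antiderivative u**3/3.
Back in y: F(y) = sin(2*y)**3/3.
Then F(pi/4) - F(0) = (1/3) - (0) = 1/3.

1/3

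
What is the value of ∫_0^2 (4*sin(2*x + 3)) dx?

2*cos(3) - 2*cos(7)

Let u = 2*x + 3, so du = 2 dx. When x = 0, u = 3; when x = 2, u = 7.
The integral becomes 2·∫ sin(u) du from 3 to 7, with antiderivative -2*cos(u).
Back in x: F(x) = -2*cos(2*x + 3).
Then F(2) - F(0) = (-2*cos(7)) - (-2*cos(3)) = 2*cos(3) - 2*cos(7).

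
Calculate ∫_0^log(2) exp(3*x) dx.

7/3

Let u = exp(x), so du = exp(x) dx. When x = 0, u = 1; when x = log(2), u = 2.
The integral becomes ∫ u**2 du from 1 to 2, with antiderivative u**3/3.
Back in x: F(x) = exp(3*x)/3.
Then F(log(2)) - F(0) = (8/3) - (1/3) = 7/3.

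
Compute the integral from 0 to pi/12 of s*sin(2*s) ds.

-sqrt(3)*pi/48 + 1/8

Integrate by parts once (u = s, dv = sin(2*s) ds).
An antiderivative is F(s) = -s*cos(2*s)/2 + sin(2*s)/4.
Then F(pi/12) - F(0) = (-sqrt(3)*pi/48 + 1/8) - (0) = -sqrt(3)*pi/48 + 1/8.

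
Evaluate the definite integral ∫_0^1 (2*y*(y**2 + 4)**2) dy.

61/3

Let u = y**2 + 4, so du = 2*y dy. When y = 0, u = 4; when y = 1, u = 5.
The integral becomes ∫ u**2 du from 4 to 5, with antiderivative u**3/3.
Back in y: F(y) = (y**2 + 4)**3/3.
Then F(1) - F(0) = (125/3) - (64/3) = 61/3.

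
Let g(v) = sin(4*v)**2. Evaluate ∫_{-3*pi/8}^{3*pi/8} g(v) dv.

3*pi/8

Use the identity sin^2(4*v) = (1 - cos(8*v))/2.
An antiderivative is F(v) = v/2 - sin(8*v)/16.
Then F(3*pi/8) - F(-3*pi/8) = (3*pi/16) - (-3*pi/16) = 3*pi/8.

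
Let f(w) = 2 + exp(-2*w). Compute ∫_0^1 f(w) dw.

5/2 - exp(-2)/2

An antiderivative is F(w) = 2*w - exp(-2*w)/2.
Then F(1) - F(0) = (2 - exp(-2)/2) - (-1/2) = 5/2 - exp(-2)/2.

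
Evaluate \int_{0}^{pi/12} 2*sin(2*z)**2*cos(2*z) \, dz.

Let u = sin(2*z), so du = 2*cos(2*z) dz. When z = 0, u = 0; when z = pi/12, u = 1/2.
The integral becomes ∫ u**2 du from 0 to 1/2, with antiderivative u**3/3.
Back in z: F(z) = sin(2*z)**3/3.
Then F(pi/12) - F(0) = (1/24) - (0) = 1/24.

1/24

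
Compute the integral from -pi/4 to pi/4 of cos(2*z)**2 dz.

Use the identity cos^2(2*z) = (1 + cos(4*z))/2.
An antiderivative is F(z) = z/2 + sin(4*z)/8.
Then F(pi/4) - F(-pi/4) = (pi/8) - (-pi/8) = pi/4.

pi/4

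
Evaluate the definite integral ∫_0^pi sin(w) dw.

2

An antiderivative is F(w) = -cos(w).
Then F(pi) - F(0) = (1) - (-1) = 2.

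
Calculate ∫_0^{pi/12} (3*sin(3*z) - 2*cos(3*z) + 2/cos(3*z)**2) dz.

An antiderivative is F(z) = -2*sin(3*z)/3 - cos(3*z) + 2*tan(3*z)/3.
Then F(pi/12) - F(0) = (2/3 - 5*sqrt(2)/6) - (-1) = 5/3 - 5*sqrt(2)/6.

5/3 - 5*sqrt(2)/6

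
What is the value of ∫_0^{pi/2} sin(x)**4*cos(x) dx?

Let u = sin(x), so du = cos(x) dx. When x = 0, u = 0; when x = pi/2, u = 1.
The integral becomes ∫ u**4 du from 0 to 1, with antiderivative u**5/5.
Back in x: F(x) = sin(x)**5/5.
Then F(pi/2) - F(0) = (1/5) - (0) = 1/5.

1/5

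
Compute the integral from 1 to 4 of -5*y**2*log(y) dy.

Integrate by parts once (u = ln y, dv = -5*y**2 dy).
An antiderivative is F(y) = -5*y**3*(3*log(y) - 1)/9.
Then F(4) - F(1) = (320/9 - 640*log(2)/3) - (5/9) = 35 - 640*log(2)/3.

35 - 640*log(2)/3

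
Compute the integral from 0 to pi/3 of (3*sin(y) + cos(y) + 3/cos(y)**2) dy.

3/2 + 7*sqrt(3)/2

An antiderivative is F(y) = sin(y) - 3*cos(y) + 3*tan(y).
Then F(pi/3) - F(0) = (-3/2 + 7*sqrt(3)/2) - (-3) = 3/2 + 7*sqrt(3)/2.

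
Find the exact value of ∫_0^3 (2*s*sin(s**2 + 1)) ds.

Let u = s**2 + 1, so du = 2*s ds. When s = 0, u = 1; when s = 3, u = 10.
The integral becomes ∫ sin(u) du from 1 to 10, with antiderivative -cos(u).
Back in s: F(s) = -cos(s**2 + 1).
Then F(3) - F(0) = (-cos(10)) - (-cos(1)) = cos(1) - cos(10).

cos(1) - cos(10)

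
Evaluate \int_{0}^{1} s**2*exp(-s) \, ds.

Integrate by parts twice (u = s^2, dv = exp(-s) ds).
An antiderivative is F(s) = (-s**2 - 2*s - 2)*exp(-s).
Then F(1) - F(0) = (-5*exp(-1)) - (-2) = 2 - 5*exp(-1).

2 - 5*exp(-1)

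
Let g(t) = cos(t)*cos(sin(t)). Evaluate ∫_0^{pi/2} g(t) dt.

sin(1)

Let u = sin(t), so du = cos(t) dt. When t = 0, u = 0; when t = pi/2, u = 1.
The integral becomes ∫ cos(u) du from 0 to 1, with antiderivative sin(u).
Back in t: F(t) = sin(sin(t)).
Then F(pi/2) - F(0) = (sin(1)) - (0) = sin(1).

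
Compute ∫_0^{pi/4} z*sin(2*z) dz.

Integrate by parts once (u = z, dv = sin(2*z) dz).
An antiderivative is F(z) = -z*cos(2*z)/2 + sin(2*z)/4.
Then F(pi/4) - F(0) = (1/4) - (0) = 1/4.

1/4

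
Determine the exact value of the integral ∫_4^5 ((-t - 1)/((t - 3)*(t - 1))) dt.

-log(3)

Factor the denominator: t**2 - 4*t + 3 = (t - 1)(t - 3).
Partial fractions: (-t - 1)/((t - 3)*(t - 1)) = 1/(t - 1) - 2/(t - 3).
An antiderivative is F(t) = -2*log(t - 3) + log(t - 1).
Then F(5) - F(4) = (0) - (log(3)) = -log(3).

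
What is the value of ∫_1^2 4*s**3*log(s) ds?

-15/4 + 16*log(2)

Integrate by parts once (u = ln s, dv = 4*s**3 ds).
An antiderivative is F(s) = s**4*(4*log(s) - 1)/4.
Then F(2) - F(1) = (-4 + 16*log(2)) - (-1/4) = -15/4 + 16*log(2).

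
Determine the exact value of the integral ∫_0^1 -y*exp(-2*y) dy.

(3 - exp(2))*exp(-2)/4

Integrate by parts once (u = y, dv = -exp(-2*y) dy).
An antiderivative is F(y) = (2*y + 1)*exp(-2*y)/4.
Then F(1) - F(0) = (3*exp(-2)/4) - (1/4) = (3 - exp(2))*exp(-2)/4.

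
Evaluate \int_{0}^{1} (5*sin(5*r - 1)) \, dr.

cos(1) - cos(4)

Let u = 5*r - 1, so du = 5 dr. When r = 0, u = -1; when r = 1, u = 4.
The integral becomes ∫ sin(u) du from -1 to 4, with antiderivative -cos(u).
Back in r: F(r) = -cos(5*r - 1).
Then F(1) - F(0) = (-cos(4)) - (-cos(1)) = cos(1) - cos(4).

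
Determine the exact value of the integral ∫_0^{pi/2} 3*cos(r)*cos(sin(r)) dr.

Let u = sin(r), so du = cos(r) dr. When r = 0, u = 0; when r = pi/2, u = 1.
The integral becomes 3·∫ cos(u) du from 0 to 1, with antiderivative 3*sin(u).
Back in r: F(r) = 3*sin(sin(r)).
Then F(pi/2) - F(0) = (3*sin(1)) - (0) = 3*sin(1).

3*sin(1)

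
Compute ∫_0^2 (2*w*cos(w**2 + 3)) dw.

-sin(3) + sin(7)

Let u = w**2 + 3, so du = 2*w dw. When w = 0, u = 3; when w = 2, u = 7.
The integral becomes ∫ cos(u) du from 3 to 7, with antiderivative sin(u).
Back in w: F(w) = sin(w**2 + 3).
Then F(2) - F(0) = (sin(7)) - (sin(3)) = -sin(3) + sin(7).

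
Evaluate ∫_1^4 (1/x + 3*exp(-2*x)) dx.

-3*exp(-8)/2 + 3*exp(-2)/2 + 2*log(2)

An antiderivative is F(x) = log(x) - 3*exp(-2*x)/2.
Then F(4) - F(1) = (-3*exp(-8)/2 + 2*log(2)) - (-3*exp(-2)/2) = -3*exp(-8)/2 + 3*exp(-2)/2 + 2*log(2).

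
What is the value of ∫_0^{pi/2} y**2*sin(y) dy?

-2 + pi

Integrate by parts twice (u = y^2, dv = sin(y) dy).
An antiderivative is F(y) = -y**2*cos(y) + 2*y*sin(y) + 2*cos(y).
Then F(pi/2) - F(0) = (pi) - (2) = -2 + pi.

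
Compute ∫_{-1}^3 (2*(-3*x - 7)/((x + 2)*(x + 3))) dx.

Factor the denominator: x**2 + 5*x + 6 = (x + 3)(x + 2).
Partial fractions: 2*(-3*x - 7)/((x + 2)*(x + 3)) = -4/(x + 3) - 2/(x + 2).
An antiderivative is F(x) = -2*log(x + 2) - 4*log(x + 3).
Then F(3) - F(-1) = (-4*log(3) - 2*log(5) - 4*log(2)) - (-log(16)) = -4*log(3) - 2*log(5).

-4*log(3) - 2*log(5)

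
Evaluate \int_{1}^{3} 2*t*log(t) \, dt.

Integrate by parts once (u = ln t, dv = 2*t dt).
An antiderivative is F(t) = t**2*(2*log(t) - 1)/2.
Then F(3) - F(1) = (-9/2 + 9*log(3)) - (-1/2) = -4 + 9*log(3).

-4 + 9*log(3)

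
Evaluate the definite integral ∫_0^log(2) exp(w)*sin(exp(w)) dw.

-cos(2) + cos(1)

Let u = exp(w), so du = exp(w) dw. When w = 0, u = 1; when w = log(2), u = 2.
The integral becomes ∫ sin(u) du from 1 to 2, with antiderivative -cos(u).
Back in w: F(w) = -cos(exp(w)).
Then F(log(2)) - F(0) = (-cos(2)) - (-cos(1)) = -cos(2) + cos(1).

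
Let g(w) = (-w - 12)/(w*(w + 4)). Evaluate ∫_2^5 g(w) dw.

-3*log(5) + log(2) + 2*log(3)

Factor the denominator: w**2 + 4*w = (w + 4)w.
Partial fractions: (-w - 12)/(w*(w + 4)) = 2/(w + 4) - 3/w.
An antiderivative is F(w) = -3*log(w) + 2*log(w + 4).
Then F(5) - F(2) = (-3*log(5) + 4*log(3)) - (log(9/2)) = -3*log(5) + log(2) + 2*log(3).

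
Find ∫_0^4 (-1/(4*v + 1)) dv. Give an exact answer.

-log(17)/4

An antiderivative is F(v) = -log(4*v + 1)/4.
Then F(4) - F(0) = (-log(17)/4) - (0) = -log(17)/4.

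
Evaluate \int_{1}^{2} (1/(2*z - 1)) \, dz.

An antiderivative is F(z) = log(2*z - 1)/2.
Then F(2) - F(1) = (log(3)/2) - (0) = log(3)/2.

log(3)/2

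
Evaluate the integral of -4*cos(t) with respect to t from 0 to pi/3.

-2*sqrt(3)

An antiderivative is F(t) = -4*sin(t).
Then F(pi/3) - F(0) = (-2*sqrt(3)) - (0) = -2*sqrt(3).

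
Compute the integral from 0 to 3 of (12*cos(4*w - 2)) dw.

Let u = 4*w - 2, so du = 4 dw. When w = 0, u = -2; when w = 3, u = 10.
The integral becomes 3·∫ cos(u) du from -2 to 10, with antiderivative 3*sin(u).
Back in w: F(w) = 3*sin(4*w - 2).
Then F(3) - F(0) = (3*sin(10)) - (-3*sin(2)) = 3*sin(10) + 3*sin(2).

3*sin(10) + 3*sin(2)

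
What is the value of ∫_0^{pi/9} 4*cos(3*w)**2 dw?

Use the identity cos^2(3*w) = (1 + cos(6*w))/2.
An antiderivative is F(w) = 2*w + sin(6*w)/3.
Then F(pi/9) - F(0) = (sqrt(3)/6 + 2*pi/9) - (0) = sqrt(3)/6 + 2*pi/9.

sqrt(3)/6 + 2*pi/9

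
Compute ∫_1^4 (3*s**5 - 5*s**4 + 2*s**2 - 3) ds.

2115/2

By the power rule, an antiderivative is F(s) = s**6/2 - s**5 + 2*s**3/3 - 3*s.
Then F(4) - F(1) = (3164/3) - (-17/6) = 2115/2.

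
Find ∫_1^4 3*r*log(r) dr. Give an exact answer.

-45/4 + 48*log(2)

Integrate by parts once (u = ln r, dv = 3*r dr).
An antiderivative is F(r) = 3*r**2*(2*log(r) - 1)/4.
Then F(4) - F(1) = (-12 + 48*log(2)) - (-3/4) = -45/4 + 48*log(2).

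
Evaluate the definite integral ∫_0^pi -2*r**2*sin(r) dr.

Integrate by parts twice (u = r^2, dv = -2*sin(r) dr).
An antiderivative is F(r) = 2*r**2*cos(r) - 4*r*sin(r) - 4*cos(r).
Then F(pi) - F(0) = (4 - 2*pi**2) - (-4) = 8 - 2*pi**2.

8 - 2*pi**2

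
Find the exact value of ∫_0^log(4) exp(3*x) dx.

Let u = exp(x), so du = exp(x) dx. When x = 0, u = 1; when x = log(4), u = 4.
The integral becomes ∫ u**2 du from 1 to 4, with antiderivative u**3/3.
Back in x: F(x) = exp(3*x)/3.
Then F(log(4)) - F(0) = (64/3) - (1/3) = 21.

21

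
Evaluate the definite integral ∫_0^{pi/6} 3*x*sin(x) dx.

-sqrt(3)*pi/4 + 3/2

Integrate by parts once (u = x, dv = 3*sin(x) dx).
An antiderivative is F(x) = -3*x*cos(x) + 3*sin(x).
Then F(pi/6) - F(0) = (-sqrt(3)*pi/4 + 3/2) - (0) = -sqrt(3)*pi/4 + 3/2.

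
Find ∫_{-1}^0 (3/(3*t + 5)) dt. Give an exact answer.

log(5/2)

An antiderivative is F(t) = log(3*t + 5).
Then F(0) - F(-1) = (log(5)) - (log(2)) = log(5/2).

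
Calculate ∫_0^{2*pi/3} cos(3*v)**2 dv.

Use the identity cos^2(3*v) = (1 + cos(6*v))/2.
An antiderivative is F(v) = v/2 + sin(6*v)/12.
Then F(2*pi/3) - F(0) = (pi/3) - (0) = pi/3.

pi/3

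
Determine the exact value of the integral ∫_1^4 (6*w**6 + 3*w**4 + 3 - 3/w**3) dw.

By the power rule, an antiderivative is F(w) = 6*w**7/7 + 3*w**5/5 + 3*w + 3/(2*w**2).
Then F(4) - F(1) = (16430313/1120) - (417/70) = 16423641/1120.

16423641/1120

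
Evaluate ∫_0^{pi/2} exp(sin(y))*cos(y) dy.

-1 + E

Let u = sin(y), so du = cos(y) dy. When y = 0, u = 0; when y = pi/2, u = 1.
The integral becomes ∫ exp(u) du from 0 to 1, with antiderivative exp(u).
Back in y: F(y) = exp(sin(y)).
Then F(pi/2) - F(0) = (E) - (1) = -1 + E.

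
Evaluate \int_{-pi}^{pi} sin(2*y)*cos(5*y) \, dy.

Use the identity sin(2*y)cos(5*y) = [sin(7*y) + sin(-3*y)]/2.
An antiderivative is F(y) = cos(3*y)/6 - cos(7*y)/14.
Then F(pi) - F(-pi) = (-2/21) - (-2/21) = 0.

0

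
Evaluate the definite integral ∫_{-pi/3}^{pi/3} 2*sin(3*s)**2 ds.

Use the identity sin^2(3*s) = (1 - cos(6*s))/2.
An antiderivative is F(s) = s - sin(6*s)/6.
Then F(pi/3) - F(-pi/3) = (pi/3) - (-pi/3) = 2*pi/3.

2*pi/3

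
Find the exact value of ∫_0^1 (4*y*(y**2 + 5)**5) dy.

31031/3

Let u = y**2 + 5, so du = 2*y dy. When y = 0, u = 5; when y = 1, u = 6.
The integral becomes 2·∫ u**5 du from 5 to 6, with antiderivative u**6/3.
Back in y: F(y) = (y**2 + 5)**6/3.
Then F(1) - F(0) = (15552) - (15625/3) = 31031/3.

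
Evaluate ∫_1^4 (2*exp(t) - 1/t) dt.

An antiderivative is F(t) = 2*exp(t) - log(t).
Then F(4) - F(1) = (-log(4) + 2*exp(4)) - (2*exp(1)) = -2*exp(1) - 2*log(2) + 2*exp(4).

-2*exp(1) - 2*log(2) + 2*exp(4)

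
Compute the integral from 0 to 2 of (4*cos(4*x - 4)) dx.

Let u = 4*x - 4, so du = 4 dx. When x = 0, u = -4; when x = 2, u = 4.
The integral becomes ∫ cos(u) du from -4 to 4, with antiderivative sin(u).
Back in x: F(x) = sin(4*x - 4).
Then F(2) - F(0) = (sin(4)) - (-sin(4)) = 2*sin(4).

2*sin(4)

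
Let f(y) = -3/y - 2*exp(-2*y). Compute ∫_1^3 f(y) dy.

An antiderivative is F(y) = -3*log(y) + exp(-2*y).
Then F(3) - F(1) = (-3*log(3) + exp(-6)) - (exp(-2)) = -3*log(3) - exp(-2) + exp(-6).

-3*log(3) - exp(-2) + exp(-6)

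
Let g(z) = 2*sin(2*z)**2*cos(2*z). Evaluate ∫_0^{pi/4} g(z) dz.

Let u = sin(2*z), so du = 2*cos(2*z) dz. When z = 0, u = 0; when z = pi/4, u = 1.
The integral becomes ∫ u**2 du from 0 to 1, with antiderivative u**3/3.
Back in z: F(z) = sin(2*z)**3/3.
Then F(pi/4) - F(0) = (1/3) - (0) = 1/3.

1/3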